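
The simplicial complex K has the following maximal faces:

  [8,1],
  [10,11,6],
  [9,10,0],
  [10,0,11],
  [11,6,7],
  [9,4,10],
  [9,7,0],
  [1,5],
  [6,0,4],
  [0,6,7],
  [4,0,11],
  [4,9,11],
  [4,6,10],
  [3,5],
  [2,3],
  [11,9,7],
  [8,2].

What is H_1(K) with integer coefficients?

Fix the vertex order 0 < 1 < 2 < 3 < 4 < 5 < 6 < 7 < 8 < 9 < 10 < 11 and write every simplex with vertices in increasing order. Then dim K = 2 and the simplices of K are:

  0-simplices (12): [0], [1], [2], [3], [4], [5], [6], [7], [8], [9], [10], [11]
  1-simplices (23): (23 of them)
  2-simplices (12): [0,4,6], [0,4,11], [0,6,7], [0,7,9], [0,9,10], [0,10,11], [4,6,10], [4,9,10], [4,9,11], [6,7,11], [6,10,11], [7,9,11]

so the chain groups are C_0 ≅ Z^12, C_1 ≅ Z^23, C_2 ≅ Z^12.

∂_1: C_1 → C_0 is given by ∂[p,q] = [q] − [p].
The resulting 12×23 matrix has rank 10, and its Smith normal form has invariant factors (1,1,1,1,1,1,1,1,1,1).

The boundary map ∂_2: C_2 → C_1 sends each 2-simplex [p,q,r] to [q,r] − [p,r] + [p,q]. For instance
  ∂[4,6,10] = [6,10] − [4,10] + [4,6],
  ∂[7,9,11] = [9,11] − [7,11] + [7,9].
The resulting 23×12 matrix has rank 12, and its Smith normal form has invariant factors (1,1,1,1,1,1,1,1,1,1,1,2).

Reading off H_k = ker ∂_k / im ∂_{k+1}:

  H_1: rank ker ∂_1 − rank ∂_2 = (23 − 10) − 12 = 1, and ∂_2 has invariant factor 2 > 1, so H_1 ≅ Z ⊕ Z/2.

H_1 ≅ Z ⊕ Z/2.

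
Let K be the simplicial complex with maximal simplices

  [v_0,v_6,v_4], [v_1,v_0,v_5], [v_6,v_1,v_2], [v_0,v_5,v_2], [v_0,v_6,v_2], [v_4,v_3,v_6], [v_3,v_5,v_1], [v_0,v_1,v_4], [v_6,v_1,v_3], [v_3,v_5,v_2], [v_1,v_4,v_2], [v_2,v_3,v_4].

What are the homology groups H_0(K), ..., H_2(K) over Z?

H_0 = Z,  H_1 = Z/2Z,  H_2 = 0.

We work with the vertex ordering v_0 < v_1 < v_2 < v_3 < v_4 < v_5 < v_6. The simplices of K, each written with vertices in increasing order, are:

  0-simplices (7): [v_0], [v_1], [v_2], [v_3], [v_4], [v_5], [v_6]
  1-simplices (18): (18 of them)
  2-simplices (12): (12 of them)

giving chain groups C_0 ≅ Z^7, C_1 ≅ Z^18, C_2 ≅ Z^12.

∂_1: C_1 → C_0 is given by ∂[p,q] = [q] − [p]. For instance
  ∂[v_1,v_3] = [v_3] − [v_1].
The resulting 7×18 matrix has rank 6, and its Smith normal form has invariant factors (1,1,1,1,1,1).

Boundary ∂_2: C_2 → C_1 acts by ∂[p,q,r] = [q,r] − [p,r] + [p,q]. For instance
  ∂[v_1,v_3,v_6] = [v_3,v_6] − [v_1,v_6] + [v_1,v_3],
  ∂[v_2,v_3,v_5] = [v_3,v_5] − [v_2,v_5] + [v_2,v_3].
This gives a 18×12 integer matrix of rank 12; reducing to Smith normal form yields diagonal entries (1,1,1,1,1,1,1,1,1,1,1,2).

Reading off H_k = ker ∂_k / im ∂_{k+1}:

  H_0: rank C_0 − rank ∂_1 = 7 − 6 = 1, and the invariant factors of ∂_1 are all 1, so H_0 = Z.
  H_1: rank ker ∂_1 − rank ∂_2 = (18 − 6) − 12 = 0, and ∂_2 has invariant factor 2 > 1, so H_1 = Z/2Z.
  H_2: rank ker ∂_2 − rank ∂_3 = (12 − 12) − 0 = 0, and there is no ∂_3, so H_2 = 0.

(K is a triangulation of the real projective plane RP^2.)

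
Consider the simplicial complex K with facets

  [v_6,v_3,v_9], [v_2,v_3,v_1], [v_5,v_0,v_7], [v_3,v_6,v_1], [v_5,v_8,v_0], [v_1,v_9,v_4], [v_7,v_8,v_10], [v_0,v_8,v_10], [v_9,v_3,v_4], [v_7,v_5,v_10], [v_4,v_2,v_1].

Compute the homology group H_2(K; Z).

Order the vertices as v_0 < v_1 < v_2 < v_3 < v_4 < v_5 < v_6 < v_7 < v_8 < v_9 < v_10. Listing each simplex with vertices in this order, K has dimension 2 with simplices:

  0-simplices (11): [v_0], [v_1], [v_2], [v_3], [v_4], [v_5], [v_6], [v_7], [v_8], [v_9], [v_10]
  1-simplices (22): (22 of them)
  2-simplices (11): (11 of them)

giving chain groups C_0 ≅ Z^11, C_1 ≅ Z^22, C_2 ≅ Z^11.

The boundary map ∂_1: C_1 → C_0 maps an edge to its endpoints' difference, ∂[p,q] = q − p.
This gives a 11×22 integer matrix of rank 9; reducing to Smith normal form yields diagonal entries (1,1,1,1,1,1,1,1,1).

∂_2: C_2 → C_1 acts by ∂[p,q,r] = [q,r] − [p,r] + [p,q]. For instance
  ∂[v_3,v_6,v_9] = [v_6,v_9] − [v_3,v_9] + [v_3,v_6],
  ∂[v_0,v_5,v_7] = [v_5,v_7] − [v_0,v_7] + [v_0,v_5].
The resulting 22×11 matrix has rank 11, and its Smith normal form has invariant factors (1,1,1,1,1,1,1,1,1,1,1).

Computing H_k = (kernel of ∂_k) / (image of ∂_{k+1}):

  H_2: rank ker ∂_2 − rank ∂_3 = (11 − 11) − 0 = 0, and there is no ∂_3, so H_2 ≅ 0.

(K is a triangulation of the disjoint union of the Möbius band and the cylinder S^1 x I.)

H_2 = 0.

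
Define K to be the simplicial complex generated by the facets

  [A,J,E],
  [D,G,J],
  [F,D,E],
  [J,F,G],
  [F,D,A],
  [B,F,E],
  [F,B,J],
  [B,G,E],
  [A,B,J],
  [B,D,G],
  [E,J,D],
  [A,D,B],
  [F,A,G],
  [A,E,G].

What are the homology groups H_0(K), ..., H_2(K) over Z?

H_0 = Z,  H_1 = Z^2,  H_2 = Z.

Order the vertices as A < B < D < E < F < G < J. Listing each simplex with vertices in this order, K has dimension 2 with simplices:

  0-simplices (7): A, B, D, E, F, G, J
  1-simplices (21): AB, AD, AE, AF, AG, AJ, BD, BE, BF, BG, BJ, DE, DF, DG, DJ, EF, EG, EJ, FG, FJ, GJ
  2-simplices (14): ABD, ABJ, ADF, AEG, AEJ, AFG, BDG, BEF, BEG, BFJ, DEF, DEJ, DGJ, FGJ

so the chain groups are C_0 ≅ Z^7, C_1 ≅ Z^21, C_2 ≅ Z^14.

∂_1: C_1 → C_0 maps an edge to its endpoints' difference, ∂[p,q] = q − p.
The resulting 7×21 matrix has rank 6, and its Smith normal form has invariant factors (1,1,1,1,1,1).

Boundary ∂_2: C_2 → C_1 maps a triangle to the signed sum of its edges. For instance
  ∂BDG = DG − BG + BD,
  ∂ABD = BD − AD + AB.
The resulting 21×14 matrix has rank 13, and its Smith normal form has invariant factors (1,1,1,1,1,1,1,1,1,1,1,1,1).

Computing H_k = (kernel of ∂_k) / (image of ∂_{k+1}):

  H_0: rank C_0 − rank ∂_1 = 7 − 6 = 1, and the invariant factors of ∂_1 are all 1, so H_0 = Z.
  H_1: rank ker ∂_1 − rank ∂_2 = (21 − 6) − 13 = 2, and the invariant factors of ∂_2 are all 1, so H_1 = Z^2.
  H_2: rank ker ∂_2 − rank ∂_3 = (14 − 13) − 0 = 1, and there is no ∂_3, so H_2 = Z.

As a check, the Euler characteristic is 7 − 21 + 14 = 0, which agrees with 1 − 2 + 1 = 0.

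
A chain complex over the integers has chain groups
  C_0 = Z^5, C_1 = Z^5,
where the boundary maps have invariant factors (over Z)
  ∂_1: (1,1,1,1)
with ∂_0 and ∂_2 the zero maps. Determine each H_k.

H_0 ≅ Z,  H_1 ≅ Z.

H_0: b_0 = 5 − 0 − 4 = 1; torsion from ∂_1 factors > 1: none. So H_0 ≅ Z.
H_1: b_1 = 5 − 4 − 0 = 1; torsion from ∂_2 factors > 1: none. So H_1 ≅ Z.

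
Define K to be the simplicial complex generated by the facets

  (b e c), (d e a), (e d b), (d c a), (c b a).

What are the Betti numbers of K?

K has 5 vertices, 10 edges, 5 triangles.
rank ∂_0 = 0, rank ∂_1 = 4 ⇒ b_0 = 5 − 0 − 4 = 1; all invariant factors of ∂_1 are 1 so no torsion. So H_0 ≅ Z.
rank ∂_1 = 4, rank ∂_2 = 5 ⇒ b_1 = 10 − 4 − 5 = 1; all invariant factors of ∂_2 are 1 so no torsion. So H_1 ≅ Z.
rank ∂_2 = 5, rank ∂_3 = 0 ⇒ b_2 = 5 − 5 − 0 = 0. So H_2 ≅ 0.

b_0 = 1, b_1 = 1, b_2 = 0.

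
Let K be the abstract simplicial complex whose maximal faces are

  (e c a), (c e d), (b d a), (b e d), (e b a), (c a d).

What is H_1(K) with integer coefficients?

H_1 ≅ 0.

Fix the vertex order a < b < c < d < e and write every simplex with vertices in increasing order. Then dim K = 2 and the simplices of K are:

  0-simplices (5): a, b, c, d, e
  1-simplices (9): ab, ac, ad, ae, bd, be, cd, ce, de
  2-simplices (6): abd, abe, acd, ace, bde, cde

Hence C_0 ≅ Z^5, C_1 ≅ Z^9, C_2 ≅ Z^6.

The boundary map ∂_1: C_1 → C_0 sends each edge [p,q] (with p < q) to q − p. For instance
  ∂ae = e − a.
As a 5×9 matrix over Z this has rank 4, with invariant factors (1,1,1,1).

The boundary map ∂_2: C_2 → C_1 maps a triangle to the signed sum of its edges. For instance
  ∂abd = bd − ad + ab,
  ∂acd = cd − ad + ac.
The resulting 9×6 matrix has rank 5, and its Smith normal form has invariant factors (1,1,1,1,1).

Now H_k = ker ∂_k / im ∂_{k+1}, so:

  H_1: rank ker ∂_1 − rank ∂_2 = (9 − 4) − 5 = 0, and the invariant factors of ∂_2 are all 1, so H_1 = 0.

(K is a triangulation of the 2-sphere S^2.)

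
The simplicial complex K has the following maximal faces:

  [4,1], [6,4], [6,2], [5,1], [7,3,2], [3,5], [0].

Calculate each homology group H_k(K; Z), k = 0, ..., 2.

Order the vertices as 0 < 1 < 2 < 3 < 4 < 5 < 6 < 7. Listing each simplex with vertices in this order, K has dimension 2 with simplices:

  0-simplices (8): [0], [1], [2], [3], [4], [5], [6], [7]
  1-simplices (8): [1,4], [1,5], [2,3], [2,6], [2,7], [3,5], [3,7], [4,6]
  2-simplices (1): [2,3,7]

giving chain groups C_0 ≅ Z^8, C_1 ≅ Z^8, C_2 ≅ Z^1.

Boundary ∂_1: C_1 → C_0 sends each edge [p,q] (with p < q) to q − p.
As a 8×8 matrix over Z this has rank 6, with invariant factors (1,1,1,1,1,1).

Boundary ∂_2: C_2 → C_1 maps a triangle to the signed sum of its edges. For instance
  ∂[2,3,7] = [3,7] − [2,7] + [2,3].
The 8×1 boundary matrix has rank 1 and Smith normal form diag(1).

Computing H_k = (kernel of ∂_k) / (image of ∂_{k+1}):

  H_0: rank C_0 − rank ∂_1 = 8 − 6 = 2, and the invariant factors of ∂_1 are all 1, so H_0 = Z^2.
  H_1: rank ker ∂_1 − rank ∂_2 = (8 − 6) − 1 = 1, and the invariant factors of ∂_2 are all 1, so H_1 = Z.
  H_2: rank ker ∂_2 − rank ∂_3 = (1 − 1) − 0 = 0, and there is no ∂_3, so H_2 = 0.

As a check, the Euler characteristic is 8 − 8 + 1 = 1, which agrees with 2 − 1 + 0 = 1.

H_0 = Z^2,  H_1 = Z,  H_2 = 0.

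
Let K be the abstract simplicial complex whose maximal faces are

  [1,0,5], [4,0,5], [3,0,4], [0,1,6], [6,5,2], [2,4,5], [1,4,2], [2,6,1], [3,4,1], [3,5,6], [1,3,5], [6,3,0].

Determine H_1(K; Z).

K has 7 vertices, 18 edges, 12 triangles.
rank ∂_1 = 6, rank ∂_2 = 12 ⇒ b_1 = 18 − 6 − 12 = 0; ∂_2 has invariant factor(s) [2] giving torsion. So H_1 = Z/2.

H_1 = Z/2.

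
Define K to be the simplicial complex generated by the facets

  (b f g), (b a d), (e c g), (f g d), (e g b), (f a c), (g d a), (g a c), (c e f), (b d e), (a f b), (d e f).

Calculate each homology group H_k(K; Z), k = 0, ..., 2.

We work with the vertex ordering a < b < c < d < e < f < g. The simplices of K, each written with vertices in increasing order, are:

  0-simplices (7): a, b, c, d, e, f, g
  1-simplices (18): ab, ac, ad, af, ag, bd, be, bf, bg, ce, cf, cg, de, df, dg, ef, eg, fg
  2-simplices (12): abd, abf, acf, acg, adg, bde, beg, bfg, cef, ceg, def, dfg

giving chain groups C_0 ≅ Z^7, C_1 ≅ Z^18, C_2 ≅ Z^12.

The boundary map ∂_1: C_1 → C_0 sends each edge [p,q] (with p < q) to q − p. For instance
  ∂dg = g − d.
As a 7×18 matrix over Z this has rank 6, with invariant factors (1,1,1,1,1,1).

The boundary map ∂_2: C_2 → C_1 acts by ∂[p,q,r] = [q,r] − [p,r] + [p,q]. For instance
  ∂beg = eg − bg + be,
  ∂bfg = fg − bg + bf.
The resulting 18×12 matrix has rank 12, and its Smith normal form has invariant factors (1,1,1,1,1,1,1,1,1,1,1,2).

From H_k ≅ ker(∂_k) / im(∂_{k+1}) we obtain:

  H_0: rank C_0 − rank ∂_1 = 7 − 6 = 1, and the invariant factors of ∂_1 are all 1, so H_0 ≅ Z.
  H_1: rank ker ∂_1 − rank ∂_2 = (18 − 6) − 12 = 0, and ∂_2 has invariant factor 2 > 1, so H_1 ≅ Z_2.
  H_2: rank ker ∂_2 − rank ∂_3 = (12 − 12) − 0 = 0, and there is no ∂_3, so H_2 ≅ 0.

As a check, the Euler characteristic is 7 − 18 + 12 = 1, which agrees with 1 − 0 + 0 = 1.
(K is a triangulation of the real projective plane RP^2.)

H_0 = Z,  H_1 = Z_2,  H_2 = 0.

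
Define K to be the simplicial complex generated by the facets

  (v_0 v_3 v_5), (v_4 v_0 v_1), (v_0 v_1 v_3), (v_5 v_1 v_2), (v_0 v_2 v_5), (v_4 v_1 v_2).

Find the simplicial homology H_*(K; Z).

Take the total order v_0 < v_1 < v_2 < v_3 < v_4 < v_5 on the vertex set. Then K (dimension 2) consists of the simplices:

  0-simplices (6): [v_0], [v_1], [v_2], [v_3], [v_4], [v_5]
  1-simplices (12): [v_0,v_1], [v_0,v_2], [v_0,v_3], [v_0,v_4], [v_0,v_5], [v_1,v_2], [v_1,v_3], [v_1,v_4], [v_1,v_5], [v_2,v_4], [v_2,v_5], [v_3,v_5]
  2-simplices (6): [v_0,v_1,v_3], [v_0,v_1,v_4], [v_0,v_2,v_5], [v_0,v_3,v_5], [v_1,v_2,v_4], [v_1,v_2,v_5]

Hence C_0 ≅ Z^6, C_1 ≅ Z^12, C_2 ≅ Z^6.

The boundary map ∂_1: C_1 → C_0 sends each edge [p,q] (with p < q) to q − p.
This gives a 6×12 integer matrix of rank 5; reducing to Smith normal form yields diagonal entries (1,1,1,1,1).

∂_2: C_2 → C_1 maps a triangle to the signed sum of its edges. For instance
  ∂[v_0,v_1,v_4] = [v_1,v_4] − [v_0,v_4] + [v_0,v_1],
  ∂[v_0,v_3,v_5] = [v_3,v_5] − [v_0,v_5] + [v_0,v_3].
This gives a 12×6 integer matrix of rank 6; reducing to Smith normal form yields diagonal entries (1,1,1,1,1,1).

Computing H_k = (kernel of ∂_k) / (image of ∂_{k+1}):

  H_0: rank C_0 − rank ∂_1 = 6 − 5 = 1, and the invariant factors of ∂_1 are all 1, so H_0 = Z.
  H_1: rank ker ∂_1 − rank ∂_2 = (12 − 5) − 6 = 1, and the invariant factors of ∂_2 are all 1, so H_1 = Z.
  H_2: rank ker ∂_2 − rank ∂_3 = (6 − 6) − 0 = 0, and there is no ∂_3, so H_2 = 0.

(K is a triangulation of the cylinder S^1 x I.)

H_0 = Z,  H_1 = Z,  H_2 = 0.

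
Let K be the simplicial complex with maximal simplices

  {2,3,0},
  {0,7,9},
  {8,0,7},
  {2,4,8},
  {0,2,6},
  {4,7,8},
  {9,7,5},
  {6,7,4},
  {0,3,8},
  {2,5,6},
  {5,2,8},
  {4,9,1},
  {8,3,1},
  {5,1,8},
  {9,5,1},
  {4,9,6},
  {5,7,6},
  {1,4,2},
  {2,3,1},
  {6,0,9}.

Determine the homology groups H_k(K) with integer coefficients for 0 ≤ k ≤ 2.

H_0 = Z,  H_1 = Z ⊕ Z/2,  H_2 = 0.

We work with the vertex ordering 0 < 1 < 2 < 3 < 4 < 5 < 6 < 7 < 8 < 9. The simplices of K, each written with vertices in increasing order, are:

  0-simplices (10): [0], [1], [2], [3], [4], [5], [6], [7], [8], [9]
  1-simplices (30): (30 of them)
  2-simplices (20): (20 of them)

so the chain groups are C_0 ≅ Z^10, C_1 ≅ Z^30, C_2 ≅ Z^20.

The boundary map ∂_1: C_1 → C_0 sends each edge [p,q] (with p < q) to q − p.
As a 10×30 matrix over Z this has rank 9, with invariant factors (1,1,1,1,1,1,1,1,1).

∂_2: C_2 → C_1 sends each 2-simplex [p,q,r] to [q,r] − [p,r] + [p,q]. For instance
  ∂[1,5,9] = [5,9] − [1,9] + [1,5],
  ∂[0,2,6] = [2,6] − [0,6] + [0,2].
As a 30×20 matrix over Z this has rank 20, with invariant factors (1,1,1,1,1,1,1,1,1,1,1,1,1,1,1,1,1,1,1,2).

Now H_k = ker ∂_k / im ∂_{k+1}, so:

  H_0: rank C_0 − rank ∂_1 = 10 − 9 = 1, and the invariant factors of ∂_1 are all 1, so H_0 = Z.
  H_1: rank ker ∂_1 − rank ∂_2 = (30 − 9) − 20 = 1, and ∂_2 has invariant factor 2 > 1, so H_1 = Z ⊕ Z/2.
  H_2: rank ker ∂_2 − rank ∂_3 = (20 − 20) − 0 = 0, and there is no ∂_3, so H_2 = 0.

As a check, the Euler characteristic is 10 − 30 + 20 = 0, which agrees with 1 − 1 + 0 = 0.
(K is a triangulation of the Klein bottle.)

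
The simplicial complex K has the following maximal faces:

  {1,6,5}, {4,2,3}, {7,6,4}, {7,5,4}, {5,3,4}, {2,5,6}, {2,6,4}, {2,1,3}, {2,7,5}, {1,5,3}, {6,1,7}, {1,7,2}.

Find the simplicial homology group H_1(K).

H_1 = Z/2.

Order the vertices as 1 < 2 < 3 < 4 < 5 < 6 < 7. Listing each simplex with vertices in this order, K has dimension 2 with simplices:

  0-simplices (7): [1], [2], [3], [4], [5], [6], [7]
  1-simplices (18): [1,2], [1,3], [1,5], [1,6], [1,7], [2,3], [2,4], [2,5], [2,6], [2,7], [3,4], [3,5], [4,5], [4,6], [4,7], [5,6], [5,7], [6,7]
  2-simplices (12): [1,2,3], [1,2,7], [1,3,5], [1,5,6], [1,6,7], [2,3,4], [2,4,6], [2,5,6], [2,5,7], [3,4,5], [4,5,7], [4,6,7]

Hence C_0 ≅ Z^7, C_1 ≅ Z^18, C_2 ≅ Z^12.

The boundary map ∂_1: C_1 → C_0 sends each edge [p,q] (with p < q) to q − p.
As a 7×18 matrix over Z this has rank 6, with invariant factors (1,1,1,1,1,1).

∂_2: C_2 → C_1 acts by ∂[p,q,r] = [q,r] − [p,r] + [p,q]. For instance
  ∂[2,5,7] = [5,7] − [2,7] + [2,5],
  ∂[2,5,6] = [5,6] − [2,6] + [2,5].
This gives a 18×12 integer matrix of rank 12; reducing to Smith normal form yields diagonal entries (1,1,1,1,1,1,1,1,1,1,1,2).

Reading off H_k = ker ∂_k / im ∂_{k+1}:

  H_1: rank ker ∂_1 − rank ∂_2 = (18 − 6) − 12 = 0, and ∂_2 has invariant factor 2 > 1, so H_1 ≅ Z/2.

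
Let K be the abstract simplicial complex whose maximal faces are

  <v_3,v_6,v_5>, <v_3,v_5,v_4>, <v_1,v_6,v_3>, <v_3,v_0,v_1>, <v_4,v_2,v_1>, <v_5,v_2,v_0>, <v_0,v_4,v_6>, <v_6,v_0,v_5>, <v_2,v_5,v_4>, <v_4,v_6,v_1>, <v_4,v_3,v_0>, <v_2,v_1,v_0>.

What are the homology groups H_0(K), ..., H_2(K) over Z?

H_0 = Z,  H_1 = Z/2,  H_2 = 0.

Order the vertices as v_0 < v_1 < v_2 < v_3 < v_4 < v_5 < v_6. Listing each simplex with vertices in this order, K has dimension 2 with simplices:

  0-simplices (7): [v_0], [v_1], [v_2], [v_3], [v_4], [v_5], [v_6]
  1-simplices (18): (18 of them)
  2-simplices (12): (12 of them)

Hence C_0 ≅ Z^7, C_1 ≅ Z^18, C_2 ≅ Z^12.

The boundary map ∂_1: C_1 → C_0 is given by ∂[p,q] = [q] − [p]. For instance
  ∂[v_1,v_2] = [v_2] − [v_1].
This gives a 7×18 integer matrix of rank 6; reducing to Smith normal form yields diagonal entries (1,1,1,1,1,1).

Boundary ∂_2: C_2 → C_1 maps a triangle to the signed sum of its edges. For instance
  ∂[v_0,v_2,v_5] = [v_2,v_5] − [v_0,v_5] + [v_0,v_2],
  ∂[v_0,v_4,v_6] = [v_4,v_6] − [v_0,v_6] + [v_0,v_4].
The resulting 18×12 matrix has rank 12, and its Smith normal form has invariant factors (1,1,1,1,1,1,1,1,1,1,1,2).

Reading off H_k = ker ∂_k / im ∂_{k+1}:

  H_0: rank C_0 − rank ∂_1 = 7 − 6 = 1, and the invariant factors of ∂_1 are all 1, so H_0 ≅ Z.
  H_1: rank ker ∂_1 − rank ∂_2 = (18 − 6) − 12 = 0, and ∂_2 has invariant factor 2 > 1, so H_1 ≅ Z/2.
  H_2: rank ker ∂_2 − rank ∂_3 = (12 − 12) − 0 = 0, and there is no ∂_3, so H_2 ≅ 0.

(K is a triangulation of the real projective plane RP^2.)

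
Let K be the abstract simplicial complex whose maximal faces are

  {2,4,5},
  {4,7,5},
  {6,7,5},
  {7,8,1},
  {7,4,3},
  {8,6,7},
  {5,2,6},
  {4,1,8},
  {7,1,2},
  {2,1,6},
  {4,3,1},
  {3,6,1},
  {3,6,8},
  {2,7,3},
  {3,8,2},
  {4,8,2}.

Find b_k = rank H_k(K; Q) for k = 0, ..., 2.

Order the vertices as 1 < 2 < 3 < 4 < 5 < 6 < 7 < 8. Listing each simplex with vertices in this order, K has dimension 2 with simplices:

  0-simplices (8): [1], [2], [3], [4], [5], [6], [7], [8]
  1-simplices (24): (24 of them)
  2-simplices (16): [1,2,6], [1,2,7], [1,3,4], [1,3,6], [1,4,8], [1,7,8], [2,3,7], [2,3,8], [2,4,5], [2,4,8], [2,5,6], [3,4,7], [3,6,8], [4,5,7], [5,6,7], [6,7,8]

Hence C_0 ≅ Z^8, C_1 ≅ Z^24, C_2 ≅ Z^16.

The boundary map ∂_1: C_1 → C_0 maps an edge to its endpoints' difference, ∂[p,q] = q − p. For instance
  ∂[1,4] = [4] − [1].
The 8×24 boundary matrix has rank 7 and Smith normal form diag(1,1,1,1,1,1,1).

The boundary map ∂_2: C_2 → C_1 sends each 2-simplex [p,q,r] to [q,r] − [p,r] + [p,q]. For instance
  ∂[4,5,7] = [5,7] − [4,7] + [4,5],
  ∂[2,4,5] = [4,5] − [2,5] + [2,4].
As a 24×16 matrix over Z this has rank 15, with invariant factors (1,1,1,1,1,1,1,1,1,1,1,1,1,1,1).

Computing H_k = (kernel of ∂_k) / (image of ∂_{k+1}):

  H_0: rank C_0 − rank ∂_1 = 8 − 7 = 1, and the invariant factors of ∂_1 are all 1, so H_0 = Z.
  H_1: rank ker ∂_1 − rank ∂_2 = (24 − 7) − 15 = 2, and the invariant factors of ∂_2 are all 1, so H_1 = Z^2.
  H_2: rank ker ∂_2 − rank ∂_3 = (16 − 15) − 0 = 1, and there is no ∂_3, so H_2 = Z.

(K is a triangulation of the torus T^2.)

Hence the Betti numbers are b_0 = 1, b_1 = 2, b_2 = 1.

b_0 = 1, b_1 = 2, b_2 = 1.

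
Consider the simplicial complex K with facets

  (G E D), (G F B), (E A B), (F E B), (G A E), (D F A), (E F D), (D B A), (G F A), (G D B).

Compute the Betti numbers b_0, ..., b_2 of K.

b_0 = 1, b_1 = 0, b_2 = 0.

Fix the vertex order A < B < D < E < F < G and write every simplex with vertices in increasing order. Then dim K = 2 and the simplices of K are:

  0-simplices (6): A, B, D, E, F, G
  1-simplices (15): AB, AD, AE, AF, AG, BD, BE, BF, BG, DE, DF, DG, EF, EG, FG
  2-simplices (10): ABD, ABE, ADF, AEG, AFG, BDG, BEF, BFG, DEF, DEG

Hence C_0 ≅ Z^6, C_1 ≅ Z^15, C_2 ≅ Z^10.

∂_1: C_1 → C_0 sends each edge [p,q] (with p < q) to q − p. For instance
  ∂BG = G − B.
This gives a 6×15 integer matrix of rank 5; reducing to Smith normal form yields diagonal entries (1,1,1,1,1).

Boundary ∂_2: C_2 → C_1 maps a triangle to the signed sum of its edges. For instance
  ∂BFG = FG − BG + BF,
  ∂ABD = BD − AD + AB.
As a 15×10 matrix over Z this has rank 10, with invariant factors (1,1,1,1,1,1,1,1,1,2).

Now H_k = ker ∂_k / im ∂_{k+1}, so:

  H_0: rank C_0 − rank ∂_1 = 6 − 5 = 1, and the invariant factors of ∂_1 are all 1, so H_0 ≅ Z.
  H_1: rank ker ∂_1 − rank ∂_2 = (15 − 5) − 10 = 0, and ∂_2 has invariant factor 2 > 1, so H_1 ≅ Z/2Z.
  H_2: rank ker ∂_2 − rank ∂_3 = (10 − 10) − 0 = 0, and there is no ∂_3, so H_2 ≅ 0.

As a check, the Euler characteristic is 6 − 15 + 10 = 1, which agrees with 1 − 0 + 0 = 1.

Hence the Betti numbers are b_0 = 1, b_1 = 0, b_2 = 0.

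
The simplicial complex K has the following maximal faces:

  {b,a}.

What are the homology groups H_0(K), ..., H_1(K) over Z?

K has 2 vertices, 1 edge.
rank ∂_0 = 0, rank ∂_1 = 1 ⇒ b_0 = 2 − 0 − 1 = 1; all invariant factors of ∂_1 are 1 so no torsion. So H_0 = Z.
rank ∂_1 = 1, rank ∂_2 = 0 ⇒ b_1 = 1 − 1 − 0 = 0. So H_1 = 0.

H_0 = Z,  H_1 = 0.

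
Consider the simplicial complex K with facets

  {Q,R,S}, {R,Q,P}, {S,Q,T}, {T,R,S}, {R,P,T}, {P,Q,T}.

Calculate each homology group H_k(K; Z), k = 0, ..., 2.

H_0 ≅ Z,  H_1 = 0,  H_2 ≅ Z.

Fix the vertex order P < Q < R < S < T and write every simplex with vertices in increasing order. Then dim K = 2 and the simplices of K are:

  0-simplices (5): P, Q, R, S, T
  1-simplices (9): PQ, PR, PT, QR, QS, QT, RS, RT, ST
  2-simplices (6): PQR, PQT, PRT, QRS, QST, RST

so the chain groups are C_0 ≅ Z^5, C_1 ≅ Z^9, C_2 ≅ Z^6.

The boundary map ∂_1: C_1 → C_0 maps an edge to its endpoints' difference, ∂[p,q] = q − p. For instance
  ∂QT = T − Q.
As a 5×9 matrix over Z this has rank 4, with invariant factors (1,1,1,1).

The boundary map ∂_2: C_2 → C_1 sends each 2-simplex [p,q,r] to [q,r] − [p,r] + [p,q]. For instance
  ∂PQR = QR − PR + PQ,
  ∂QST = ST − QT + QS.
As a 9×6 matrix over Z this has rank 5, with invariant factors (1,1,1,1,1).

Computing H_k = (kernel of ∂_k) / (image of ∂_{k+1}):

  H_0: rank C_0 − rank ∂_1 = 5 − 4 = 1, and the invariant factors of ∂_1 are all 1, so H_0 = Z.
  H_1: rank ker ∂_1 − rank ∂_2 = (9 − 4) − 5 = 0, and the invariant factors of ∂_2 are all 1, so H_1 = 0.
  H_2: rank ker ∂_2 − rank ∂_3 = (6 − 5) − 0 = 1, and there is no ∂_3, so H_2 = Z.

As a check, the Euler characteristic is 5 − 9 + 6 = 2, which agrees with 1 − 0 + 1 = 2.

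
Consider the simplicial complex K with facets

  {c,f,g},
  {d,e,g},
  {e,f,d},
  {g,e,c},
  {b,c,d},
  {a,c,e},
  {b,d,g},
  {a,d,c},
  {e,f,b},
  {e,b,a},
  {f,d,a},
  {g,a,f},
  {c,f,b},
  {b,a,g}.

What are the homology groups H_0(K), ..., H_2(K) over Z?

We work with the vertex ordering a < b < c < d < e < f < g. The simplices of K, each written with vertices in increasing order, are:

  0-simplices (7): a, b, c, d, e, f, g
  1-simplices (21): ab, ac, ad, ae, af, ag, bc, bd, be, bf, bg, cd, ce, cf, cg, de, df, dg, ef, eg, fg
  2-simplices (14): abe, abg, acd, ace, adf, afg, bcd, bcf, bdg, bef, ceg, cfg, def, deg

so the chain groups are C_0 ≅ Z^7, C_1 ≅ Z^21, C_2 ≅ Z^14.

Boundary ∂_1: C_1 → C_0 sends each edge [p,q] (with p < q) to q − p. For instance
  ∂dg = g − d.
The 7×21 boundary matrix has rank 6 and Smith normal form diag(1,1,1,1,1,1).

∂_2: C_2 → C_1 maps a triangle to the signed sum of its edges. For instance
  ∂bcd = cd − bd + bc,
  ∂ceg = eg − cg + ce.
The resulting 21×14 matrix has rank 13, and its Smith normal form has invariant factors (1,1,1,1,1,1,1,1,1,1,1,1,1).

From H_k ≅ ker(∂_k) / im(∂_{k+1}) we obtain:

  H_0: rank C_0 − rank ∂_1 = 7 − 6 = 1, and the invariant factors of ∂_1 are all 1, so H_0 = Z.
  H_1: rank ker ∂_1 − rank ∂_2 = (21 − 6) − 13 = 2, and the invariant factors of ∂_2 are all 1, so H_1 = Z^2.
  H_2: rank ker ∂_2 − rank ∂_3 = (14 − 13) − 0 = 1, and there is no ∂_3, so H_2 = Z.

As a check, the Euler characteristic is 7 − 21 + 14 = 0, which agrees with 1 − 2 + 1 = 0.

H_0 ≅ Z,  H_1 ≅ Z^2,  H_2 ≅ Z.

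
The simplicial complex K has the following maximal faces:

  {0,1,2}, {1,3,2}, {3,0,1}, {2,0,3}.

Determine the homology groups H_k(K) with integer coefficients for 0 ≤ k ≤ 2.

Order the vertices as 0 < 1 < 2 < 3. Listing each simplex with vertices in this order, K has dimension 2 with simplices:

  0-simplices (4): [0], [1], [2], [3]
  1-simplices (6): [0,1], [0,2], [0,3], [1,2], [1,3], [2,3]
  2-simplices (4): [0,1,2], [0,1,3], [0,2,3], [1,2,3]

giving chain groups C_0 ≅ Z^4, C_1 ≅ Z^6, C_2 ≅ Z^4.

∂_1: C_1 → C_0 sends each edge [p,q] (with p < q) to q − p.
As a 4×6 matrix over Z this has rank 3, with invariant factors (1,1,1).

The boundary map ∂_2: C_2 → C_1 acts by ∂[p,q,r] = [q,r] − [p,r] + [p,q]. For instance
  ∂[0,2,3] = [2,3] − [0,3] + [0,2],
  ∂[1,2,3] = [2,3] − [1,3] + [1,2].
The 6×4 boundary matrix has rank 3 and Smith normal form diag(1,1,1).

Now H_k = ker ∂_k / im ∂_{k+1}, so:

  H_0: rank C_0 − rank ∂_1 = 4 − 3 = 1, and the invariant factors of ∂_1 are all 1, so H_0 = Z.
  H_1: rank ker ∂_1 − rank ∂_2 = (6 − 3) − 3 = 0, and the invariant factors of ∂_2 are all 1, so H_1 = 0.
  H_2: rank ker ∂_2 − rank ∂_3 = (4 − 3) − 0 = 1, and there is no ∂_3, so H_2 = Z.

H_0 ≅ Z,  H_1 = 0,  H_2 ≅ Z.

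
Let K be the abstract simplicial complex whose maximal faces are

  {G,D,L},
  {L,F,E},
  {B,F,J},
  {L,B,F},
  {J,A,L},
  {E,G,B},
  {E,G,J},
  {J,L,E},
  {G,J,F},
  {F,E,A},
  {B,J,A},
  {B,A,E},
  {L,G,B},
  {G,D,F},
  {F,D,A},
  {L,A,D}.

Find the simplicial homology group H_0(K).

H_0 ≅ Z.

Order the vertices as A < B < D < E < F < G < J < L. Listing each simplex with vertices in this order, K has dimension 2 with simplices:

  0-simplices (8): A, B, D, E, F, G, J, L
  1-simplices (24): AB, AD, AE, AF, AJ, AL, BE, BF, BG, BJ, BL, DF, DG, DL, EF, EG, EJ, EL, FG, FJ, FL, GJ, GL, JL
  2-simplices (16): ABE, ABJ, ADF, ADL, AEF, AJL, BEG, BFJ, BFL, BGL, DFG, DGL, EFL, EGJ, EJL, FGJ

giving chain groups C_0 ≅ Z^8, C_1 ≅ Z^24, C_2 ≅ Z^16.

The boundary map ∂_1: C_1 → C_0 is given by ∂[p,q] = [q] − [p]. For instance
  ∂FL = L − F.
The resulting 8×24 matrix has rank 7, and its Smith normal form has invariant factors (1,1,1,1,1,1,1).

Boundary ∂_2: C_2 → C_1 acts by ∂[p,q,r] = [q,r] − [p,r] + [p,q]. For instance
  ∂ABJ = BJ − AJ + AB,
  ∂ADL = DL − AL + AD.
This gives a 24×16 integer matrix of rank 15; reducing to Smith normal form yields diagonal entries (1,1,1,1,1,1,1,1,1,1,1,1,1,1,1).

Computing H_k = (kernel of ∂_k) / (image of ∂_{k+1}):

  H_0: rank C_0 − rank ∂_1 = 8 − 7 = 1, and the invariant factors of ∂_1 are all 1, so H_0 ≅ Z.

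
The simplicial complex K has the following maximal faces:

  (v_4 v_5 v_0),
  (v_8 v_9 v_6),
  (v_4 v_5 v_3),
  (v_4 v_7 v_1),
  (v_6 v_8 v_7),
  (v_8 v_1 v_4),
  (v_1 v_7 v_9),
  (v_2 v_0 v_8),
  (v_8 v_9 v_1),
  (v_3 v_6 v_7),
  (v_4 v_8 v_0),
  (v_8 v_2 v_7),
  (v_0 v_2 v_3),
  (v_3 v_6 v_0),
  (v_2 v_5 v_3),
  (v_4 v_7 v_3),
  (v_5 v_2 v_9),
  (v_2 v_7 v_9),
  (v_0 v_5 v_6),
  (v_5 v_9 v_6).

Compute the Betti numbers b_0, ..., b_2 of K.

b_0 = 1, b_1 = 1, b_2 = 0.

We work with the vertex ordering v_0 < v_1 < v_2 < v_3 < v_4 < v_5 < v_6 < v_7 < v_8 < v_9. The simplices of K, each written with vertices in increasing order, are:

  0-simplices (10): [v_0], [v_1], [v_2], [v_3], [v_4], [v_5], [v_6], [v_7], [v_8], [v_9]
  1-simplices (30): (30 of them)
  2-simplices (20): (20 of them)

giving chain groups C_0 ≅ Z^10, C_1 ≅ Z^30, C_2 ≅ Z^20.

Boundary ∂_1: C_1 → C_0 maps an edge to its endpoints' difference, ∂[p,q] = q − p. For instance
  ∂[v_3,v_7] = [v_7] − [v_3].
As a 10×30 matrix over Z this has rank 9, with invariant factors (1,1,1,1,1,1,1,1,1).

Boundary ∂_2: C_2 → C_1 maps a triangle to the signed sum of its edges. For instance
  ∂[v_0,v_5,v_6] = [v_5,v_6] − [v_0,v_6] + [v_0,v_5],
  ∂[v_5,v_6,v_9] = [v_6,v_9] − [v_5,v_9] + [v_5,v_6].
This gives a 30×20 integer matrix of rank 20; reducing to Smith normal form yields diagonal entries (1,1,1,1,1,1,1,1,1,1,1,1,1,1,1,1,1,1,1,2).

From H_k ≅ ker(∂_k) / im(∂_{k+1}) we obtain:

  H_0: rank C_0 − rank ∂_1 = 10 − 9 = 1, and the invariant factors of ∂_1 are all 1, so H_0 = Z.
  H_1: rank ker ∂_1 − rank ∂_2 = (30 − 9) − 20 = 1, and ∂_2 has invariant factor 2 > 1, so H_1 = Z ⊕ Z/2Z.
  H_2: rank ker ∂_2 − rank ∂_3 = (20 − 20) − 0 = 0, and there is no ∂_3, so H_2 = 0.

Hence the Betti numbers are b_0 = 1, b_1 = 1, b_2 = 0.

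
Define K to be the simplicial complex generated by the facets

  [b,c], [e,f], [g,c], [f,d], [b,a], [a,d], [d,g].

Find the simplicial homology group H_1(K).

Order the vertices as a < b < c < d < e < f < g. Listing each simplex with vertices in this order, K has dimension 1 with simplices:

  0-simplices (7): a, b, c, d, e, f, g
  1-simplices (7): ab, ad, bc, cg, df, dg, ef

so the chain groups are C_0 ≅ Z^7, C_1 ≅ Z^7.

The boundary map ∂_1: C_1 → C_0 maps an edge to its endpoints' difference, ∂[p,q] = q − p.
This gives a 7×7 integer matrix of rank 6; reducing to Smith normal form yields diagonal entries (1,1,1,1,1,1).

Now H_k = ker ∂_k / im ∂_{k+1}, so:

  H_1: rank ker ∂_1 − rank ∂_2 = (7 − 6) − 0 = 1, and there is no ∂_2, so H_1 ≅ Z.

H_1 ≅ Z.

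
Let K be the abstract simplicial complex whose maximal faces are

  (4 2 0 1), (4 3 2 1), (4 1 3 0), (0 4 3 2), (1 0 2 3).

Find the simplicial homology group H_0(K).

K has 5 vertices, 10 edges, 10 triangles, 5 3-simplices.
rank ∂_0 = 0, rank ∂_1 = 4 ⇒ b_0 = 5 − 0 − 4 = 1; all invariant factors of ∂_1 are 1 so no torsion. So H_0 ≅ Z.

H_0 = Z.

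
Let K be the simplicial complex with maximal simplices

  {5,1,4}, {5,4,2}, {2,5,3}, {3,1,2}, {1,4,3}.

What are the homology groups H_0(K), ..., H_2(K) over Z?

H_0 ≅ Z,  H_1 ≅ Z,  H_2 = 0.

We work with the vertex ordering 1 < 2 < 3 < 4 < 5. The simplices of K, each written with vertices in increasing order, are:

  0-simplices (5): [1], [2], [3], [4], [5]
  1-simplices (10): [1,2], [1,3], [1,4], [1,5], [2,3], [2,4], [2,5], [3,4], [3,5], [4,5]
  2-simplices (5): [1,2,3], [1,3,4], [1,4,5], [2,3,5], [2,4,5]

so the chain groups are C_0 ≅ Z^5, C_1 ≅ Z^10, C_2 ≅ Z^5.

The boundary map ∂_1: C_1 → C_0 sends each edge [p,q] (with p < q) to q − p.
The resulting 5×10 matrix has rank 4, and its Smith normal form has invariant factors (1,1,1,1).

Boundary ∂_2: C_2 → C_1 sends each 2-simplex [p,q,r] to [q,r] − [p,r] + [p,q]. For instance
  ∂[2,3,5] = [3,5] − [2,5] + [2,3],
  ∂[1,2,3] = [2,3] − [1,3] + [1,2].
This gives a 10×5 integer matrix of rank 5; reducing to Smith normal form yields diagonal entries (1,1,1,1,1).

Computing H_k = (kernel of ∂_k) / (image of ∂_{k+1}):

  H_0: rank C_0 − rank ∂_1 = 5 − 4 = 1, and the invariant factors of ∂_1 are all 1, so H_0 ≅ Z.
  H_1: rank ker ∂_1 − rank ∂_2 = (10 − 4) − 5 = 1, and the invariant factors of ∂_2 are all 1, so H_1 ≅ Z.
  H_2: rank ker ∂_2 − rank ∂_3 = (5 − 5) − 0 = 0, and there is no ∂_3, so H_2 ≅ 0.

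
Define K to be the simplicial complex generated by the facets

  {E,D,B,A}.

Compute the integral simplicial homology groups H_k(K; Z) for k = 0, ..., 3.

H_0 ≅ Z,  H_1 = 0,  H_2 = 0,  H_3 = 0.

Take the total order A < B < D < E on the vertex set. Then K (dimension 3) consists of the simplices:

  0-simplices (4): A, B, D, E
  1-simplices (6): AB, AD, AE, BD, BE, DE
  2-simplices (4): ABD, ABE, ADE, BDE
  3-simplices (1): ABDE

Hence C_0 ≅ Z^4, C_1 ≅ Z^6, C_2 ≅ Z^4, C_3 ≅ Z^1.

∂_1: C_1 → C_0 is given by ∂[p,q] = [q] − [p].
The 4×6 boundary matrix has rank 3 and Smith normal form diag(1,1,1).

∂_2: C_2 → C_1 acts by ∂[p,q,r] = [q,r] − [p,r] + [p,q]. For instance
  ∂ABD = BD − AD + AB,
  ∂ADE = DE − AE + AD.
The resulting 6×4 matrix has rank 3, and its Smith normal form has invariant factors (1,1,1).

Boundary ∂_3: C_3 → C_2 sends each 3-simplex σ to the alternating sum Σ_i (−1)^i (σ with its i-th vertex removed). For instance
  ∂ABDE = BDE − ADE + ABE − ABD.
The 4×1 boundary matrix has rank 1 and Smith normal form diag(1).

Computing H_k = (kernel of ∂_k) / (image of ∂_{k+1}):

  H_0: rank C_0 − rank ∂_1 = 4 − 3 = 1, and the invariant factors of ∂_1 are all 1, so H_0 ≅ Z.
  H_1: rank ker ∂_1 − rank ∂_2 = (6 − 3) − 3 = 0, and the invariant factors of ∂_2 are all 1, so H_1 ≅ 0.
  H_2: rank ker ∂_2 − rank ∂_3 = (4 − 3) − 1 = 0, and the invariant factors of ∂_3 are all 1, so H_2 ≅ 0.
  H_3: rank ker ∂_3 − rank ∂_4 = (1 − 1) − 0 = 0, and there is no ∂_4, so H_3 ≅ 0.

(K is a triangulation of the 3-simplex.)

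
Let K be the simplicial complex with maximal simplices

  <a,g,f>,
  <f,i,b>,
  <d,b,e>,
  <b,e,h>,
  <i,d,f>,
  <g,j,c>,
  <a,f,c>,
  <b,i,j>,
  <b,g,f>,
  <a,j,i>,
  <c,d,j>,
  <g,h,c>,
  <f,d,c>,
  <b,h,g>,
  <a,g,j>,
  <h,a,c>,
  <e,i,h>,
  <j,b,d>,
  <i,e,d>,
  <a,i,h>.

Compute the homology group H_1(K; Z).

H_1 = Z × Z/2.

We work with the vertex ordering a < b < c < d < e < f < g < h < i < j. The simplices of K, each written with vertices in increasing order, are:

  0-simplices (10): a, b, c, d, e, f, g, h, i, j
  1-simplices (30): ac, af, ag, ah, ai, aj, bd, be, bf, bg, bh, bi, bj, cd, cf, cg, ch, cj, de, df, di, dj, eh, ei, fg, fi, gh, gj, hi, ij
  2-simplices (20): acf, ach, afg, agj, ahi, aij, bde, bdj, beh, bfg, bfi, bgh, bij, cdf, cdj, cgh, cgj, dei, dfi, ehi

Hence C_0 ≅ Z^10, C_1 ≅ Z^30, C_2 ≅ Z^20.

The boundary map ∂_1: C_1 → C_0 is given by ∂[p,q] = [q] − [p].
As a 10×30 matrix over Z this has rank 9, with invariant factors (1,1,1,1,1,1,1,1,1).

Boundary ∂_2: C_2 → C_1 maps a triangle to the signed sum of its edges. For instance
  ∂bde = de − be + bd,
  ∂ahi = hi − ai + ah.
This gives a 30×20 integer matrix of rank 20; reducing to Smith normal form yields diagonal entries (1,1,1,1,1,1,1,1,1,1,1,1,1,1,1,1,1,1,1,2).

Now H_k = ker ∂_k / im ∂_{k+1}, so:

  H_1: rank ker ∂_1 − rank ∂_2 = (30 − 9) − 20 = 1, and ∂_2 has invariant factor 2 > 1, so H_1 = Z × Z/2.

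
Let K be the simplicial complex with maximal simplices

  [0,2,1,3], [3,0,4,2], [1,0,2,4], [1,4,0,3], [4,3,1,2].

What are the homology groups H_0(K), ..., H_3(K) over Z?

H_0 = Z,  H_1 = 0,  H_2 = 0,  H_3 = Z.

Order the vertices as 0 < 1 < 2 < 3 < 4. Listing each simplex with vertices in this order, K has dimension 3 with simplices:

  0-simplices (5): [0], [1], [2], [3], [4]
  1-simplices (10): [0,1], [0,2], [0,3], [0,4], [1,2], [1,3], [1,4], [2,3], [2,4], [3,4]
  2-simplices (10): [0,1,2], [0,1,3], [0,1,4], [0,2,3], [0,2,4], [0,3,4], [1,2,3], [1,2,4], [1,3,4], [2,3,4]
  3-simplices (5): [0,1,2,3], [0,1,2,4], [0,1,3,4], [0,2,3,4], [1,2,3,4]

giving chain groups C_0 ≅ Z^5, C_1 ≅ Z^10, C_2 ≅ Z^10, C_3 ≅ Z^5.

∂_1: C_1 → C_0 is given by ∂[p,q] = [q] − [p]. For instance
  ∂[0,3] = [3] − [0].
As a 5×10 matrix over Z this has rank 4, with invariant factors (1,1,1,1).

Boundary ∂_2: C_2 → C_1 maps a triangle to the signed sum of its edges. For instance
  ∂[0,2,3] = [2,3] − [0,3] + [0,2],
  ∂[0,1,3] = [1,3] − [0,3] + [0,1].
The resulting 10×10 matrix has rank 6, and its Smith normal form has invariant factors (1,1,1,1,1,1).

The boundary map ∂_3: C_3 → C_2 sends each 3-simplex σ to the alternating sum Σ_i (−1)^i (σ with its i-th vertex removed). For instance
  ∂[1,2,3,4] = [2,3,4] − [1,3,4] + [1,2,4] − [1,2,3],
  ∂[0,1,3,4] = [1,3,4] − [0,3,4] + [0,1,4] − [0,1,3].
This gives a 10×5 integer matrix of rank 4; reducing to Smith normal form yields diagonal entries (1,1,1,1).

Reading off H_k = ker ∂_k / im ∂_{k+1}:

  H_0: rank C_0 − rank ∂_1 = 5 − 4 = 1, and the invariant factors of ∂_1 are all 1, so H_0 ≅ Z.
  H_1: rank ker ∂_1 − rank ∂_2 = (10 − 4) − 6 = 0, and the invariant factors of ∂_2 are all 1, so H_1 ≅ 0.
  H_2: rank ker ∂_2 − rank ∂_3 = (10 − 6) − 4 = 0, and the invariant factors of ∂_3 are all 1, so H_2 ≅ 0.
  H_3: rank ker ∂_3 − rank ∂_4 = (5 − 4) − 0 = 1, and there is no ∂_4, so H_3 ≅ Z.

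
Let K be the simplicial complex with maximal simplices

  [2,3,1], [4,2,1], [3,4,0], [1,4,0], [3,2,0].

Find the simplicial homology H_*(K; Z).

H_0 = Z,  H_1 = Z,  H_2 = 0.

Take the total order 0 < 1 < 2 < 3 < 4 on the vertex set. Then K (dimension 2) consists of the simplices:

  0-simplices (5): [0], [1], [2], [3], [4]
  1-simplices (10): [0,1], [0,2], [0,3], [0,4], [1,2], [1,3], [1,4], [2,3], [2,4], [3,4]
  2-simplices (5): [0,1,4], [0,2,3], [0,3,4], [1,2,3], [1,2,4]

Hence C_0 ≅ Z^5, C_1 ≅ Z^10, C_2 ≅ Z^5.

Boundary ∂_1: C_1 → C_0 sends each edge [p,q] (with p < q) to q − p.
The resulting 5×10 matrix has rank 4, and its Smith normal form has invariant factors (1,1,1,1).

∂_2: C_2 → C_1 maps a triangle to the signed sum of its edges. For instance
  ∂[1,2,4] = [2,4] − [1,4] + [1,2],
  ∂[0,1,4] = [1,4] − [0,4] + [0,1].
As a 10×5 matrix over Z this has rank 5, with invariant factors (1,1,1,1,1).

From H_k ≅ ker(∂_k) / im(∂_{k+1}) we obtain:

  H_0: rank C_0 − rank ∂_1 = 5 − 4 = 1, and the invariant factors of ∂_1 are all 1, so H_0 ≅ Z.
  H_1: rank ker ∂_1 − rank ∂_2 = (10 − 4) − 5 = 1, and the invariant factors of ∂_2 are all 1, so H_1 ≅ Z.
  H_2: rank ker ∂_2 − rank ∂_3 = (5 − 5) − 0 = 0, and there is no ∂_3, so H_2 ≅ 0.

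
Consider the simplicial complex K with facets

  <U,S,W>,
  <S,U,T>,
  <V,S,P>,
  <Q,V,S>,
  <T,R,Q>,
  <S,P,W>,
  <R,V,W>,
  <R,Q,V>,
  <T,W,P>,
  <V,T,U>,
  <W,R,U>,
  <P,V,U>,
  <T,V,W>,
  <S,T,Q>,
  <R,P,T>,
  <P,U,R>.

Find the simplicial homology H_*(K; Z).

Take the total order P < Q < R < S < T < U < V < W on the vertex set. Then K (dimension 2) consists of the simplices:

  0-simplices (8): P, Q, R, S, T, U, V, W
  1-simplices (24): PR, PS, PT, PU, PV, PW, QR, QS, QT, QV, RT, RU, RV, RW, ST, SU, SV, SW, TU, TV, TW, UV, UW, VW
  2-simplices (16): PRT, PRU, PSV, PSW, PTW, PUV, QRT, QRV, QST, QSV, RUW, RVW, STU, SUW, TUV, TVW

giving chain groups C_0 ≅ Z^8, C_1 ≅ Z^24, C_2 ≅ Z^16.

Boundary ∂_1: C_1 → C_0 sends each edge [p,q] (with p < q) to q − p.
This gives a 8×24 integer matrix of rank 7; reducing to Smith normal form yields diagonal entries (1,1,1,1,1,1,1).

The boundary map ∂_2: C_2 → C_1 maps a triangle to the signed sum of its edges. For instance
  ∂PSW = SW − PW + PS,
  ∂QRT = RT − QT + QR.
The 24×16 boundary matrix has rank 15 and Smith normal form diag(1,1,1,1,1,1,1,1,1,1,1,1,1,1,1).

Computing H_k = (kernel of ∂_k) / (image of ∂_{k+1}):

  H_0: rank C_0 − rank ∂_1 = 8 − 7 = 1, and the invariant factors of ∂_1 are all 1, so H_0 ≅ Z.
  H_1: rank ker ∂_1 − rank ∂_2 = (24 − 7) − 15 = 2, and the invariant factors of ∂_2 are all 1, so H_1 ≅ Z^2.
  H_2: rank ker ∂_2 − rank ∂_3 = (16 − 15) − 0 = 1, and there is no ∂_3, so H_2 ≅ Z.

As a check, the Euler characteristic is 8 − 24 + 16 = 0, which agrees with 1 − 2 + 1 = 0.

H_0 ≅ Z,  H_1 ≅ Z^2,  H_2 ≅ Z.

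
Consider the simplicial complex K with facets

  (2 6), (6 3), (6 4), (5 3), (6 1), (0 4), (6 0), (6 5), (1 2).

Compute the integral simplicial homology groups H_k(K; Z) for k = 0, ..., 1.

Fix the vertex order 0 < 1 < 2 < 3 < 4 < 5 < 6 and write every simplex with vertices in increasing order. Then dim K = 1 and the simplices of K are:

  0-simplices (7): [0], [1], [2], [3], [4], [5], [6]
  1-simplices (9): [0,4], [0,6], [1,2], [1,6], [2,6], [3,5], [3,6], [4,6], [5,6]

Hence C_0 ≅ Z^7, C_1 ≅ Z^9.

∂_1: C_1 → C_0 sends each edge [p,q] (with p < q) to q − p. For instance
  ∂[0,6] = [6] − [0].
The 7×9 boundary matrix has rank 6 and Smith normal form diag(1,1,1,1,1,1).

Now H_k = ker ∂_k / im ∂_{k+1}, so:

  H_0: rank C_0 − rank ∂_1 = 7 − 6 = 1, and the invariant factors of ∂_1 are all 1, so H_0 ≅ Z.
  H_1: rank ker ∂_1 − rank ∂_2 = (9 − 6) − 0 = 3, and there is no ∂_2, so H_1 ≅ Z^3.

H_0 = Z,  H_1 = Z^3.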